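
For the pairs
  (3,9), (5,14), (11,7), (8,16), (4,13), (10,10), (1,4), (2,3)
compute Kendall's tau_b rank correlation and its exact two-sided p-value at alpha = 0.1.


Step 1: Enumerate the 28 unordered pairs (i,j) with i<j and classify each by sign(x_j-x_i) * sign(y_j-y_i).
  (1,2):dx=+2,dy=+5->C; (1,3):dx=+8,dy=-2->D; (1,4):dx=+5,dy=+7->C; (1,5):dx=+1,dy=+4->C
  (1,6):dx=+7,dy=+1->C; (1,7):dx=-2,dy=-5->C; (1,8):dx=-1,dy=-6->C; (2,3):dx=+6,dy=-7->D
  (2,4):dx=+3,dy=+2->C; (2,5):dx=-1,dy=-1->C; (2,6):dx=+5,dy=-4->D; (2,7):dx=-4,dy=-10->C
  (2,8):dx=-3,dy=-11->C; (3,4):dx=-3,dy=+9->D; (3,5):dx=-7,dy=+6->D; (3,6):dx=-1,dy=+3->D
  (3,7):dx=-10,dy=-3->C; (3,8):dx=-9,dy=-4->C; (4,5):dx=-4,dy=-3->C; (4,6):dx=+2,dy=-6->D
  (4,7):dx=-7,dy=-12->C; (4,8):dx=-6,dy=-13->C; (5,6):dx=+6,dy=-3->D; (5,7):dx=-3,dy=-9->C
  (5,8):dx=-2,dy=-10->C; (6,7):dx=-9,dy=-6->C; (6,8):dx=-8,dy=-7->C; (7,8):dx=+1,dy=-1->D
Step 2: C = 19, D = 9, total pairs = 28.
Step 3: tau = (C - D)/(n(n-1)/2) = (19 - 9)/28 = 0.357143.
Step 4: Exact two-sided p-value (enumerate n! = 40320 permutations of y under H0): p = 0.275099.
Step 5: alpha = 0.1. fail to reject H0.

tau_b = 0.3571 (C=19, D=9), p = 0.275099, fail to reject H0.


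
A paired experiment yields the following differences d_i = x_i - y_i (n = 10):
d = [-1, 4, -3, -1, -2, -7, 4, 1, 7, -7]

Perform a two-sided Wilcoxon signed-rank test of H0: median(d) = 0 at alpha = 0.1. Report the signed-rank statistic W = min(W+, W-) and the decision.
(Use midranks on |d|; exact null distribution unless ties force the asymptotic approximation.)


Step 1: Drop any zero differences (none here) and take |d_i|.
|d| = [1, 4, 3, 1, 2, 7, 4, 1, 7, 7]
Step 2: Midrank |d_i| (ties get averaged ranks).
ranks: |1|->2, |4|->6.5, |3|->5, |1|->2, |2|->4, |7|->9, |4|->6.5, |1|->2, |7|->9, |7|->9
Step 3: Attach original signs; sum ranks with positive sign and with negative sign.
W+ = 6.5 + 6.5 + 2 + 9 = 24
W- = 2 + 5 + 2 + 4 + 9 + 9 = 31
(Check: W+ + W- = 55 should equal n(n+1)/2 = 55.)
Step 4: Test statistic W = min(W+, W-) = 24.
Step 5: Ties in |d|, so use the tie-corrected normal approximation.
        E[W] = n(n+1)/4 = 10*11/4 = 27.5.
        Tie groups: |d|=1 (t=3), |d|=4 (t=2), |d|=7 (t=3); sum(t^3 - t) = 54.
        Var[W] = n(n+1)(2n+1)/24 - sum(t^3-t)/48 = 2310/24 - 54/48 = 95.125.
        z = (W - E[W]) / sqrt(Var[W]) = (24 - 27.5) / 9.7532 = -0.3589.
        Two-sided p = 2*Phi(z) = 0.719703.
Step 6: alpha = 0.1. fail to reject H0.

W+ = 24, W- = 31, W = min = 24, p = 0.719703, fail to reject H0.


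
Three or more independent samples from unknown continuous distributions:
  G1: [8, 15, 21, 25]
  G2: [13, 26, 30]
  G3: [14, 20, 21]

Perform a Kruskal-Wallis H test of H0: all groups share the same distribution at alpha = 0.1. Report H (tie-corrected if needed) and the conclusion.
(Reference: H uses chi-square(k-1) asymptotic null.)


Step 1: Combine all N = 10 observations and assign midranks.
sorted (value, group, rank): (8,G1,1), (13,G2,2), (14,G3,3), (15,G1,4), (20,G3,5), (21,G1,6.5), (21,G3,6.5), (25,G1,8), (26,G2,9), (30,G2,10)
Step 2: Sum ranks within each group.
R_1 = 19.5 (n_1 = 4)
R_2 = 21 (n_2 = 3)
R_3 = 14.5 (n_3 = 3)
Step 3: H = 12/(N(N+1)) * sum(R_i^2/n_i) - 3(N+1)
     = 12/(10*11) * (19.5^2/4 + 21^2/3 + 14.5^2/3) - 3*11
     = 0.109091 * 312.146 - 33
     = 1.052273.
Step 4: Ties present; correction factor C = 1 - 6/(10^3 - 10) = 0.993939. Corrected H = 1.052273 / 0.993939 = 1.058689.
Step 5: Under H0, H ~ chi^2(2); p-value = 0.588991.
Step 6: alpha = 0.1. fail to reject H0.

H = 1.0587, df = 2, p = 0.588991, fail to reject H0.


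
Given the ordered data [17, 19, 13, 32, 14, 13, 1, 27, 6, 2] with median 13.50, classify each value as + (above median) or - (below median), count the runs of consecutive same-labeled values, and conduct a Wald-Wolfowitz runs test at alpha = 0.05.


Step 1: Compute median = 13.50; label A = above, B = below.
Labels in order: AABAABBABB  (n_A = 5, n_B = 5)
Step 2: Count runs R = 6.
Step 3: Under H0 (random ordering), E[R] = 2*n_A*n_B/(n_A+n_B) + 1 = 2*5*5/10 + 1 = 6.0000.
        Var[R] = 2*n_A*n_B*(2*n_A*n_B - n_A - n_B) / ((n_A+n_B)^2 * (n_A+n_B-1)) = 2000/900 = 2.2222.
        SD[R] = 1.4907.
Step 4: R = E[R], so z = 0 with no continuity correction.
Step 5: Two-sided p-value via normal approximation = 2*(1 - Phi(|z|)) = 1.000000.
Step 6: alpha = 0.05. fail to reject H0.

R = 6, z = 0.0000, p = 1.000000, fail to reject H0.


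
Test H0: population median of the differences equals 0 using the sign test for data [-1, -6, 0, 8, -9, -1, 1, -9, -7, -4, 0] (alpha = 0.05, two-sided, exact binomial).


Step 1: Discard zero differences. Original n = 11; n_eff = number of nonzero differences = 9.
Nonzero differences (with sign): -1, -6, +8, -9, -1, +1, -9, -7, -4
Step 2: Count signs: positive = 2, negative = 7.
Step 3: Under H0: P(positive) = 0.5, so the number of positives S ~ Bin(9, 0.5).
Step 4: Two-sided exact p-value = sum of Bin(9,0.5) probabilities at or below the observed probability = 0.179688.
Step 5: alpha = 0.05. fail to reject H0.

n_eff = 9, pos = 2, neg = 7, p = 0.179688, fail to reject H0.


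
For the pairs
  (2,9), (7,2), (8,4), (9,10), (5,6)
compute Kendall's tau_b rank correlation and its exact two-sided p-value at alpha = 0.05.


Step 1: Enumerate the 10 unordered pairs (i,j) with i<j and classify each by sign(x_j-x_i) * sign(y_j-y_i).
  (1,2):dx=+5,dy=-7->D; (1,3):dx=+6,dy=-5->D; (1,4):dx=+7,dy=+1->C; (1,5):dx=+3,dy=-3->D
  (2,3):dx=+1,dy=+2->C; (2,4):dx=+2,dy=+8->C; (2,5):dx=-2,dy=+4->D; (3,4):dx=+1,dy=+6->C
  (3,5):dx=-3,dy=+2->D; (4,5):dx=-4,dy=-4->C
Step 2: C = 5, D = 5, total pairs = 10.
Step 3: tau = (C - D)/(n(n-1)/2) = (5 - 5)/10 = 0.000000.
Step 4: Exact two-sided p-value (enumerate n! = 120 permutations of y under H0): p = 1.000000.
Step 5: alpha = 0.05. fail to reject H0.

tau_b = 0.0000 (C=5, D=5), p = 1.000000, fail to reject H0.


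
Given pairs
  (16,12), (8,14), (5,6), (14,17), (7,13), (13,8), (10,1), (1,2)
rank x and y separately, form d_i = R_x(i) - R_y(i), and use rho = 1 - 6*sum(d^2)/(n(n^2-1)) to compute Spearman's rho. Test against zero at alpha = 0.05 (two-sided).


Step 1: Rank x and y separately (midranks; no ties here).
rank(x): 16->8, 8->4, 5->2, 14->7, 7->3, 13->6, 10->5, 1->1
rank(y): 12->5, 14->7, 6->3, 17->8, 13->6, 8->4, 1->1, 2->2
Step 2: d_i = R_x(i) - R_y(i); compute d_i^2.
  (8-5)^2=9, (4-7)^2=9, (2-3)^2=1, (7-8)^2=1, (3-6)^2=9, (6-4)^2=4, (5-1)^2=16, (1-2)^2=1
sum(d^2) = 50.
Step 3: rho = 1 - 6*50 / (8*(8^2 - 1)) = 1 - 300/504 = 0.404762.
Step 4: Under H0, t = rho * sqrt((n-2)/(1-rho^2)) = 1.0842 ~ t(6).
Step 5: Two-sided p-value from the t-distribution with 6 df = 0.319889.
Step 6: alpha = 0.05. fail to reject H0.

rho = 0.4048, p = 0.319889, fail to reject H0 at alpha = 0.05.


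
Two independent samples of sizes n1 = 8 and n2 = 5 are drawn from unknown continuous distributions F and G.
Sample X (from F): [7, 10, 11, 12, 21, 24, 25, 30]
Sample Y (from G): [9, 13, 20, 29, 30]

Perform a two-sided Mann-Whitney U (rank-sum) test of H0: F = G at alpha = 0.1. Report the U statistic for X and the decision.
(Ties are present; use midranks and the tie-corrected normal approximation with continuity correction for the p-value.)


Step 1: Combine and sort all 13 observations; assign midranks.
sorted (value, group): (7,X), (9,Y), (10,X), (11,X), (12,X), (13,Y), (20,Y), (21,X), (24,X), (25,X), (29,Y), (30,X), (30,Y)
ranks: 7->1, 9->2, 10->3, 11->4, 12->5, 13->6, 20->7, 21->8, 24->9, 25->10, 29->11, 30->12.5, 30->12.5
Step 2: Rank sum for X: R1 = 1 + 3 + 4 + 5 + 8 + 9 + 10 + 12.5 = 52.5.
Step 3: U_X = R1 - n1(n1+1)/2 = 52.5 - 8*9/2 = 52.5 - 36 = 16.5.
       U_Y = n1*n2 - U_X = 40 - 16.5 = 23.5.
Step 4: Ties are present, so use the tie-corrected normal approximation (with continuity correction) for the p-value.
Step 5: p-value = 0.660111; compare to alpha = 0.1. fail to reject H0.

U_X = 16.5, p = 0.660111, fail to reject H0 at alpha = 0.1.


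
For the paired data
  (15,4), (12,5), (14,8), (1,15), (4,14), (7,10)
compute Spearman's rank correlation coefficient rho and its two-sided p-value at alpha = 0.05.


Step 1: Rank x and y separately (midranks; no ties here).
rank(x): 15->6, 12->4, 14->5, 1->1, 4->2, 7->3
rank(y): 4->1, 5->2, 8->3, 15->6, 14->5, 10->4
Step 2: d_i = R_x(i) - R_y(i); compute d_i^2.
  (6-1)^2=25, (4-2)^2=4, (5-3)^2=4, (1-6)^2=25, (2-5)^2=9, (3-4)^2=1
sum(d^2) = 68.
Step 3: rho = 1 - 6*68 / (6*(6^2 - 1)) = 1 - 408/210 = -0.942857.
Step 4: Under H0, t = rho * sqrt((n-2)/(1-rho^2)) = -5.6595 ~ t(4).
Step 5: Two-sided p-value from the t-distribution with 4 df = 0.004805.
Step 6: alpha = 0.05. reject H0.

rho = -0.9429, p = 0.004805, reject H0 at alpha = 0.05.


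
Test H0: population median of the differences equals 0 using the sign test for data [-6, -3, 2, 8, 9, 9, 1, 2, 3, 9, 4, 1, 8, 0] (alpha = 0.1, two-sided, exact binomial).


Step 1: Discard zero differences. Original n = 14; n_eff = number of nonzero differences = 13.
Nonzero differences (with sign): -6, -3, +2, +8, +9, +9, +1, +2, +3, +9, +4, +1, +8
Step 2: Count signs: positive = 11, negative = 2.
Step 3: Under H0: P(positive) = 0.5, so the number of positives S ~ Bin(13, 0.5).
Step 4: Two-sided exact p-value = sum of Bin(13,0.5) probabilities at or below the observed probability = 0.022461.
Step 5: alpha = 0.1. reject H0.

n_eff = 13, pos = 11, neg = 2, p = 0.022461, reject H0.


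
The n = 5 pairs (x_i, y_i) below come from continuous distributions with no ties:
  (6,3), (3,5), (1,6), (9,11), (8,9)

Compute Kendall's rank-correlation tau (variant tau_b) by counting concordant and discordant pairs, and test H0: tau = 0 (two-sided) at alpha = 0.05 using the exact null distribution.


Step 1: Enumerate the 10 unordered pairs (i,j) with i<j and classify each by sign(x_j-x_i) * sign(y_j-y_i).
  (1,2):dx=-3,dy=+2->D; (1,3):dx=-5,dy=+3->D; (1,4):dx=+3,dy=+8->C; (1,5):dx=+2,dy=+6->C
  (2,3):dx=-2,dy=+1->D; (2,4):dx=+6,dy=+6->C; (2,5):dx=+5,dy=+4->C; (3,4):dx=+8,dy=+5->C
  (3,5):dx=+7,dy=+3->C; (4,5):dx=-1,dy=-2->C
Step 2: C = 7, D = 3, total pairs = 10.
Step 3: tau = (C - D)/(n(n-1)/2) = (7 - 3)/10 = 0.400000.
Step 4: Exact two-sided p-value (enumerate n! = 120 permutations of y under H0): p = 0.483333.
Step 5: alpha = 0.05. fail to reject H0.

tau_b = 0.4000 (C=7, D=3), p = 0.483333, fail to reject H0.


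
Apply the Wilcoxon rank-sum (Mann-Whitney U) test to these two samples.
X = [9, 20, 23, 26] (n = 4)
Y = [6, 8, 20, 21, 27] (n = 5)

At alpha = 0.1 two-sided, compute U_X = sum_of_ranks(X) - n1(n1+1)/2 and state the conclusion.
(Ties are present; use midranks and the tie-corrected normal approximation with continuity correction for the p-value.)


Step 1: Combine and sort all 9 observations; assign midranks.
sorted (value, group): (6,Y), (8,Y), (9,X), (20,X), (20,Y), (21,Y), (23,X), (26,X), (27,Y)
ranks: 6->1, 8->2, 9->3, 20->4.5, 20->4.5, 21->6, 23->7, 26->8, 27->9
Step 2: Rank sum for X: R1 = 3 + 4.5 + 7 + 8 = 22.5.
Step 3: U_X = R1 - n1(n1+1)/2 = 22.5 - 4*5/2 = 22.5 - 10 = 12.5.
       U_Y = n1*n2 - U_X = 20 - 12.5 = 7.5.
Step 4: Ties are present, so use the tie-corrected normal approximation (with continuity correction) for the p-value.
Step 5: p-value = 0.622753; compare to alpha = 0.1. fail to reject H0.

U_X = 12.5, p = 0.622753, fail to reject H0 at alpha = 0.1.


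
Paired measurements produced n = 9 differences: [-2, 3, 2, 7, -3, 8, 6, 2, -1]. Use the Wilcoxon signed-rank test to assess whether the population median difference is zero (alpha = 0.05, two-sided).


Step 1: Drop any zero differences (none here) and take |d_i|.
|d| = [2, 3, 2, 7, 3, 8, 6, 2, 1]
Step 2: Midrank |d_i| (ties get averaged ranks).
ranks: |2|->3, |3|->5.5, |2|->3, |7|->8, |3|->5.5, |8|->9, |6|->7, |2|->3, |1|->1
Step 3: Attach original signs; sum ranks with positive sign and with negative sign.
W+ = 5.5 + 3 + 8 + 9 + 7 + 3 = 35.5
W- = 3 + 5.5 + 1 = 9.5
(Check: W+ + W- = 45 should equal n(n+1)/2 = 45.)
Step 4: Test statistic W = min(W+, W-) = 9.5.
Step 5: Ties in |d|, so use the tie-corrected normal approximation.
        E[W] = n(n+1)/4 = 9*10/4 = 22.5.
        Tie groups: |d|=2 (t=3), |d|=3 (t=2); sum(t^3 - t) = 30.
        Var[W] = n(n+1)(2n+1)/24 - sum(t^3-t)/48 = 1710/24 - 30/48 = 70.625.
        z = (W - E[W]) / sqrt(Var[W]) = (9.5 - 22.5) / 8.4039 = -1.5469.
        Two-sided p = 2*Phi(z) = 0.121886.
Step 6: alpha = 0.05. fail to reject H0.

W+ = 35.5, W- = 9.5, W = min = 9.5, p = 0.121886, fail to reject H0.


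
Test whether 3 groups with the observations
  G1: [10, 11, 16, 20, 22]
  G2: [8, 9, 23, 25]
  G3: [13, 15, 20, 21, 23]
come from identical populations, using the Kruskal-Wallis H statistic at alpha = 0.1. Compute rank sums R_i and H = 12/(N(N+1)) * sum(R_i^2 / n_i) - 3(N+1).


Step 1: Combine all N = 14 observations and assign midranks.
sorted (value, group, rank): (8,G2,1), (9,G2,2), (10,G1,3), (11,G1,4), (13,G3,5), (15,G3,6), (16,G1,7), (20,G1,8.5), (20,G3,8.5), (21,G3,10), (22,G1,11), (23,G2,12.5), (23,G3,12.5), (25,G2,14)
Step 2: Sum ranks within each group.
R_1 = 33.5 (n_1 = 5)
R_2 = 29.5 (n_2 = 4)
R_3 = 42 (n_3 = 5)
Step 3: H = 12/(N(N+1)) * sum(R_i^2/n_i) - 3(N+1)
     = 12/(14*15) * (33.5^2/5 + 29.5^2/4 + 42^2/5) - 3*15
     = 0.057143 * 794.812 - 45
     = 0.417857.
Step 4: Ties present; correction factor C = 1 - 12/(14^3 - 14) = 0.995604. Corrected H = 0.417857 / 0.995604 = 0.419702.
Step 5: Under H0, H ~ chi^2(2); p-value = 0.810705.
Step 6: alpha = 0.1. fail to reject H0.

H = 0.4197, df = 2, p = 0.810705, fail to reject H0.


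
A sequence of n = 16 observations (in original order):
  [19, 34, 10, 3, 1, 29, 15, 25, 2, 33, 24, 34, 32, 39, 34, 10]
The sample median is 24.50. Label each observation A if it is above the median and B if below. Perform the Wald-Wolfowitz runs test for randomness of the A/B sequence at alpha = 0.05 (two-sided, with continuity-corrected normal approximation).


Step 1: Compute median = 24.50; label A = above, B = below.
Labels in order: BABBBABABABAAAAB  (n_A = 8, n_B = 8)
Step 2: Count runs R = 11.
Step 3: Under H0 (random ordering), E[R] = 2*n_A*n_B/(n_A+n_B) + 1 = 2*8*8/16 + 1 = 9.0000.
        Var[R] = 2*n_A*n_B*(2*n_A*n_B - n_A - n_B) / ((n_A+n_B)^2 * (n_A+n_B-1)) = 14336/3840 = 3.7333.
        SD[R] = 1.9322.
Step 4: Continuity-corrected z = (R - 0.5 - E[R]) / SD[R] = (11 - 0.5 - 9.0000) / 1.9322 = 0.7763.
Step 5: Two-sided p-value via normal approximation = 2*(1 - Phi(|z|)) = 0.437558.
Step 6: alpha = 0.05. fail to reject H0.

R = 11, z = 0.7763, p = 0.437558, fail to reject H0.


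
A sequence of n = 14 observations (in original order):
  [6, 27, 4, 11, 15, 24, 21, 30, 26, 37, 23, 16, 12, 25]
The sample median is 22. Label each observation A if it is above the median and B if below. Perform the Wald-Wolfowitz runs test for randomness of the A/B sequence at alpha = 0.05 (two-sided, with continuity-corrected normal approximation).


Step 1: Compute median = 22; label A = above, B = below.
Labels in order: BABBBABAAAABBA  (n_A = 7, n_B = 7)
Step 2: Count runs R = 8.
Step 3: Under H0 (random ordering), E[R] = 2*n_A*n_B/(n_A+n_B) + 1 = 2*7*7/14 + 1 = 8.0000.
        Var[R] = 2*n_A*n_B*(2*n_A*n_B - n_A - n_B) / ((n_A+n_B)^2 * (n_A+n_B-1)) = 8232/2548 = 3.2308.
        SD[R] = 1.7974.
Step 4: R = E[R], so z = 0 with no continuity correction.
Step 5: Two-sided p-value via normal approximation = 2*(1 - Phi(|z|)) = 1.000000.
Step 6: alpha = 0.05. fail to reject H0.

R = 8, z = 0.0000, p = 1.000000, fail to reject H0.


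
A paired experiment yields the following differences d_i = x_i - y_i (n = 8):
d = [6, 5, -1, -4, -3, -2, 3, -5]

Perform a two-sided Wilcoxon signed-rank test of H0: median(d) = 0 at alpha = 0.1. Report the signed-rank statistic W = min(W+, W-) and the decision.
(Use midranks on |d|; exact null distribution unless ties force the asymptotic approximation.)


Step 1: Drop any zero differences (none here) and take |d_i|.
|d| = [6, 5, 1, 4, 3, 2, 3, 5]
Step 2: Midrank |d_i| (ties get averaged ranks).
ranks: |6|->8, |5|->6.5, |1|->1, |4|->5, |3|->3.5, |2|->2, |3|->3.5, |5|->6.5
Step 3: Attach original signs; sum ranks with positive sign and with negative sign.
W+ = 8 + 6.5 + 3.5 = 18
W- = 1 + 5 + 3.5 + 2 + 6.5 = 18
(Check: W+ + W- = 36 should equal n(n+1)/2 = 36.)
Step 4: Test statistic W = min(W+, W-) = 18.
Step 5: Ties in |d|, so use the tie-corrected normal approximation.
        E[W] = n(n+1)/4 = 8*9/4 = 18.
        Tie groups: |d|=3 (t=2), |d|=5 (t=2); sum(t^3 - t) = 12.
        Var[W] = n(n+1)(2n+1)/24 - sum(t^3-t)/48 = 1224/24 - 12/48 = 50.75.
        z = (W - E[W]) / sqrt(Var[W]) = (18 - 18) / 7.1239 = 0.0000.
        Two-sided p = 2*Phi(z) = 1.000000.
Step 6: alpha = 0.1. fail to reject H0.

W+ = 18, W- = 18, W = min = 18, p = 1.000000, fail to reject H0.


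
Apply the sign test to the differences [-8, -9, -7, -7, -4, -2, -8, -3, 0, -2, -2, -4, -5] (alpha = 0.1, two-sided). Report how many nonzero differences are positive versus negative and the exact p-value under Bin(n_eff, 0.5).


Step 1: Discard zero differences. Original n = 13; n_eff = number of nonzero differences = 12.
Nonzero differences (with sign): -8, -9, -7, -7, -4, -2, -8, -3, -2, -2, -4, -5
Step 2: Count signs: positive = 0, negative = 12.
Step 3: Under H0: P(positive) = 0.5, so the number of positives S ~ Bin(12, 0.5).
Step 4: Two-sided exact p-value = sum of Bin(12,0.5) probabilities at or below the observed probability = 0.000488.
Step 5: alpha = 0.1. reject H0.

n_eff = 12, pos = 0, neg = 12, p = 0.000488, reject H0.


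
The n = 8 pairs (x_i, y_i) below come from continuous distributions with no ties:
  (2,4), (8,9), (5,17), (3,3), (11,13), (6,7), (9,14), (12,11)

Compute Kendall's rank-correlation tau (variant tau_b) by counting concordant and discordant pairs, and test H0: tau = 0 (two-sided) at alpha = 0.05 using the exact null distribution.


Step 1: Enumerate the 28 unordered pairs (i,j) with i<j and classify each by sign(x_j-x_i) * sign(y_j-y_i).
  (1,2):dx=+6,dy=+5->C; (1,3):dx=+3,dy=+13->C; (1,4):dx=+1,dy=-1->D; (1,5):dx=+9,dy=+9->C
  (1,6):dx=+4,dy=+3->C; (1,7):dx=+7,dy=+10->C; (1,8):dx=+10,dy=+7->C; (2,3):dx=-3,dy=+8->D
  (2,4):dx=-5,dy=-6->C; (2,5):dx=+3,dy=+4->C; (2,6):dx=-2,dy=-2->C; (2,7):dx=+1,dy=+5->C
  (2,8):dx=+4,dy=+2->C; (3,4):dx=-2,dy=-14->C; (3,5):dx=+6,dy=-4->D; (3,6):dx=+1,dy=-10->D
  (3,7):dx=+4,dy=-3->D; (3,8):dx=+7,dy=-6->D; (4,5):dx=+8,dy=+10->C; (4,6):dx=+3,dy=+4->C
  (4,7):dx=+6,dy=+11->C; (4,8):dx=+9,dy=+8->C; (5,6):dx=-5,dy=-6->C; (5,7):dx=-2,dy=+1->D
  (5,8):dx=+1,dy=-2->D; (6,7):dx=+3,dy=+7->C; (6,8):dx=+6,dy=+4->C; (7,8):dx=+3,dy=-3->D
Step 2: C = 19, D = 9, total pairs = 28.
Step 3: tau = (C - D)/(n(n-1)/2) = (19 - 9)/28 = 0.357143.
Step 4: Exact two-sided p-value (enumerate n! = 40320 permutations of y under H0): p = 0.275099.
Step 5: alpha = 0.05. fail to reject H0.

tau_b = 0.3571 (C=19, D=9), p = 0.275099, fail to reject H0.


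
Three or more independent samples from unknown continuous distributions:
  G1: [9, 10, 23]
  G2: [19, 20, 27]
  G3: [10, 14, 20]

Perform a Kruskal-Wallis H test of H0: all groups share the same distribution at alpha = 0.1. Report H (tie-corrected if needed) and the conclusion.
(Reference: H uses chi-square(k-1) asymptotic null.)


Step 1: Combine all N = 9 observations and assign midranks.
sorted (value, group, rank): (9,G1,1), (10,G1,2.5), (10,G3,2.5), (14,G3,4), (19,G2,5), (20,G2,6.5), (20,G3,6.5), (23,G1,8), (27,G2,9)
Step 2: Sum ranks within each group.
R_1 = 11.5 (n_1 = 3)
R_2 = 20.5 (n_2 = 3)
R_3 = 13 (n_3 = 3)
Step 3: H = 12/(N(N+1)) * sum(R_i^2/n_i) - 3(N+1)
     = 12/(9*10) * (11.5^2/3 + 20.5^2/3 + 13^2/3) - 3*10
     = 0.133333 * 240.5 - 30
     = 2.066667.
Step 4: Ties present; correction factor C = 1 - 12/(9^3 - 9) = 0.983333. Corrected H = 2.066667 / 0.983333 = 2.101695.
Step 5: Under H0, H ~ chi^2(2); p-value = 0.349641.
Step 6: alpha = 0.1. fail to reject H0.

H = 2.1017, df = 2, p = 0.349641, fail to reject H0.


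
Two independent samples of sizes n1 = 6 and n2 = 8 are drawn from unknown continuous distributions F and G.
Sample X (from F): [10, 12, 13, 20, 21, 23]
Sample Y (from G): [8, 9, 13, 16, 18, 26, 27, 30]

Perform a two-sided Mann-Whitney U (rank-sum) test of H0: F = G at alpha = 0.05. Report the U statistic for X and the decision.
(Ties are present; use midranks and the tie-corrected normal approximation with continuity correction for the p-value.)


Step 1: Combine and sort all 14 observations; assign midranks.
sorted (value, group): (8,Y), (9,Y), (10,X), (12,X), (13,X), (13,Y), (16,Y), (18,Y), (20,X), (21,X), (23,X), (26,Y), (27,Y), (30,Y)
ranks: 8->1, 9->2, 10->3, 12->4, 13->5.5, 13->5.5, 16->7, 18->8, 20->9, 21->10, 23->11, 26->12, 27->13, 30->14
Step 2: Rank sum for X: R1 = 3 + 4 + 5.5 + 9 + 10 + 11 = 42.5.
Step 3: U_X = R1 - n1(n1+1)/2 = 42.5 - 6*7/2 = 42.5 - 21 = 21.5.
       U_Y = n1*n2 - U_X = 48 - 21.5 = 26.5.
Step 4: Ties are present, so use the tie-corrected normal approximation (with continuity correction) for the p-value.
Step 5: p-value = 0.796034; compare to alpha = 0.05. fail to reject H0.

U_X = 21.5, p = 0.796034, fail to reject H0 at alpha = 0.05.


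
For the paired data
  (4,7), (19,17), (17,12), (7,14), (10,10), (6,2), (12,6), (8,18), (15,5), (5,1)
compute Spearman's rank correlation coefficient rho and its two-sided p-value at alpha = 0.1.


Step 1: Rank x and y separately (midranks; no ties here).
rank(x): 4->1, 19->10, 17->9, 7->4, 10->6, 6->3, 12->7, 8->5, 15->8, 5->2
rank(y): 7->5, 17->9, 12->7, 14->8, 10->6, 2->2, 6->4, 18->10, 5->3, 1->1
Step 2: d_i = R_x(i) - R_y(i); compute d_i^2.
  (1-5)^2=16, (10-9)^2=1, (9-7)^2=4, (4-8)^2=16, (6-6)^2=0, (3-2)^2=1, (7-4)^2=9, (5-10)^2=25, (8-3)^2=25, (2-1)^2=1
sum(d^2) = 98.
Step 3: rho = 1 - 6*98 / (10*(10^2 - 1)) = 1 - 588/990 = 0.406061.
Step 4: Under H0, t = rho * sqrt((n-2)/(1-rho^2)) = 1.2568 ~ t(8).
Step 5: Two-sided p-value from the t-distribution with 8 df = 0.244282.
Step 6: alpha = 0.1. fail to reject H0.

rho = 0.4061, p = 0.244282, fail to reject H0 at alpha = 0.1.


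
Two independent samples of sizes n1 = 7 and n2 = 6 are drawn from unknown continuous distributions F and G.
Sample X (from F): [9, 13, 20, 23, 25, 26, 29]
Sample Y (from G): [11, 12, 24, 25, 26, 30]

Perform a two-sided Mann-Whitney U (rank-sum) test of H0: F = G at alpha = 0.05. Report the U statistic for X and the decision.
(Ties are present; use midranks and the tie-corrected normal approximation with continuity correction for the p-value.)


Step 1: Combine and sort all 13 observations; assign midranks.
sorted (value, group): (9,X), (11,Y), (12,Y), (13,X), (20,X), (23,X), (24,Y), (25,X), (25,Y), (26,X), (26,Y), (29,X), (30,Y)
ranks: 9->1, 11->2, 12->3, 13->4, 20->5, 23->6, 24->7, 25->8.5, 25->8.5, 26->10.5, 26->10.5, 29->12, 30->13
Step 2: Rank sum for X: R1 = 1 + 4 + 5 + 6 + 8.5 + 10.5 + 12 = 47.
Step 3: U_X = R1 - n1(n1+1)/2 = 47 - 7*8/2 = 47 - 28 = 19.
       U_Y = n1*n2 - U_X = 42 - 19 = 23.
Step 4: Ties are present, so use the tie-corrected normal approximation (with continuity correction) for the p-value.
Step 5: p-value = 0.829863; compare to alpha = 0.05. fail to reject H0.

U_X = 19, p = 0.829863, fail to reject H0 at alpha = 0.05.


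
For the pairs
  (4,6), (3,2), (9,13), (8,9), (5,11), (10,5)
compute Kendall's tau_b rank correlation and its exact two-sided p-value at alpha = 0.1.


Step 1: Enumerate the 15 unordered pairs (i,j) with i<j and classify each by sign(x_j-x_i) * sign(y_j-y_i).
  (1,2):dx=-1,dy=-4->C; (1,3):dx=+5,dy=+7->C; (1,4):dx=+4,dy=+3->C; (1,5):dx=+1,dy=+5->C
  (1,6):dx=+6,dy=-1->D; (2,3):dx=+6,dy=+11->C; (2,4):dx=+5,dy=+7->C; (2,5):dx=+2,dy=+9->C
  (2,6):dx=+7,dy=+3->C; (3,4):dx=-1,dy=-4->C; (3,5):dx=-4,dy=-2->C; (3,6):dx=+1,dy=-8->D
  (4,5):dx=-3,dy=+2->D; (4,6):dx=+2,dy=-4->D; (5,6):dx=+5,dy=-6->D
Step 2: C = 10, D = 5, total pairs = 15.
Step 3: tau = (C - D)/(n(n-1)/2) = (10 - 5)/15 = 0.333333.
Step 4: Exact two-sided p-value (enumerate n! = 720 permutations of y under H0): p = 0.469444.
Step 5: alpha = 0.1. fail to reject H0.

tau_b = 0.3333 (C=10, D=5), p = 0.469444, fail to reject H0.


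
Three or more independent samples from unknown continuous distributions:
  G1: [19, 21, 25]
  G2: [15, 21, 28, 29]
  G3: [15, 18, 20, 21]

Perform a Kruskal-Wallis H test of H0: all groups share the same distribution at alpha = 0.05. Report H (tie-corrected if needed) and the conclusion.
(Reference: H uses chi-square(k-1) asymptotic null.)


Step 1: Combine all N = 11 observations and assign midranks.
sorted (value, group, rank): (15,G2,1.5), (15,G3,1.5), (18,G3,3), (19,G1,4), (20,G3,5), (21,G1,7), (21,G2,7), (21,G3,7), (25,G1,9), (28,G2,10), (29,G2,11)
Step 2: Sum ranks within each group.
R_1 = 20 (n_1 = 3)
R_2 = 29.5 (n_2 = 4)
R_3 = 16.5 (n_3 = 4)
Step 3: H = 12/(N(N+1)) * sum(R_i^2/n_i) - 3(N+1)
     = 12/(11*12) * (20^2/3 + 29.5^2/4 + 16.5^2/4) - 3*12
     = 0.090909 * 418.958 - 36
     = 2.087121.
Step 4: Ties present; correction factor C = 1 - 30/(11^3 - 11) = 0.977273. Corrected H = 2.087121 / 0.977273 = 2.135659.
Step 5: Under H0, H ~ chi^2(2); p-value = 0.343754.
Step 6: alpha = 0.05. fail to reject H0.

H = 2.1357, df = 2, p = 0.343754, fail to reject H0.


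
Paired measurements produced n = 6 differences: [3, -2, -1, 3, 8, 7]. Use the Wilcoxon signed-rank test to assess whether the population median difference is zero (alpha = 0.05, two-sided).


Step 1: Drop any zero differences (none here) and take |d_i|.
|d| = [3, 2, 1, 3, 8, 7]
Step 2: Midrank |d_i| (ties get averaged ranks).
ranks: |3|->3.5, |2|->2, |1|->1, |3|->3.5, |8|->6, |7|->5
Step 3: Attach original signs; sum ranks with positive sign and with negative sign.
W+ = 3.5 + 3.5 + 6 + 5 = 18
W- = 2 + 1 = 3
(Check: W+ + W- = 21 should equal n(n+1)/2 = 21.)
Step 4: Test statistic W = min(W+, W-) = 3.
Step 5: Ties in |d|, so use the tie-corrected normal approximation.
        E[W] = n(n+1)/4 = 6*7/4 = 10.5.
        Tie groups: |d|=3 (t=2); sum(t^3 - t) = 6.
        Var[W] = n(n+1)(2n+1)/24 - sum(t^3-t)/48 = 546/24 - 6/48 = 22.625.
        z = (W - E[W]) / sqrt(Var[W]) = (3 - 10.5) / 4.7566 = -1.5768.
        Two-sided p = 2*Phi(z) = 0.114850.
Step 6: alpha = 0.05. fail to reject H0.

W+ = 18, W- = 3, W = min = 3, p = 0.114850, fail to reject H0.


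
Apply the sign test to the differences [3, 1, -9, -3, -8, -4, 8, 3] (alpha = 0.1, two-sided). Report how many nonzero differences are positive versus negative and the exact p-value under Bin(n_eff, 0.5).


Step 1: Discard zero differences. Original n = 8; n_eff = number of nonzero differences = 8.
Nonzero differences (with sign): +3, +1, -9, -3, -8, -4, +8, +3
Step 2: Count signs: positive = 4, negative = 4.
Step 3: Under H0: P(positive) = 0.5, so the number of positives S ~ Bin(8, 0.5).
Step 4: Two-sided exact p-value = sum of Bin(8,0.5) probabilities at or below the observed probability = 1.000000.
Step 5: alpha = 0.1. fail to reject H0.

n_eff = 8, pos = 4, neg = 4, p = 1.000000, fail to reject H0.


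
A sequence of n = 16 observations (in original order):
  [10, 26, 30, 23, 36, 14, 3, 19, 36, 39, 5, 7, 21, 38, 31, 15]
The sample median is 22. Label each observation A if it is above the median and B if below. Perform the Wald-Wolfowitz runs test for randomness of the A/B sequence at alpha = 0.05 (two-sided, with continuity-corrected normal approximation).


Step 1: Compute median = 22; label A = above, B = below.
Labels in order: BAAAABBBAABBBAAB  (n_A = 8, n_B = 8)
Step 2: Count runs R = 7.
Step 3: Under H0 (random ordering), E[R] = 2*n_A*n_B/(n_A+n_B) + 1 = 2*8*8/16 + 1 = 9.0000.
        Var[R] = 2*n_A*n_B*(2*n_A*n_B - n_A - n_B) / ((n_A+n_B)^2 * (n_A+n_B-1)) = 14336/3840 = 3.7333.
        SD[R] = 1.9322.
Step 4: Continuity-corrected z = (R + 0.5 - E[R]) / SD[R] = (7 + 0.5 - 9.0000) / 1.9322 = -0.7763.
Step 5: Two-sided p-value via normal approximation = 2*(1 - Phi(|z|)) = 0.437558.
Step 6: alpha = 0.05. fail to reject H0.

R = 7, z = -0.7763, p = 0.437558, fail to reject H0.


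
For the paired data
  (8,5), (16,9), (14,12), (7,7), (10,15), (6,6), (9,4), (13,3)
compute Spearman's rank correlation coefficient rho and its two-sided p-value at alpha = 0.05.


Step 1: Rank x and y separately (midranks; no ties here).
rank(x): 8->3, 16->8, 14->7, 7->2, 10->5, 6->1, 9->4, 13->6
rank(y): 5->3, 9->6, 12->7, 7->5, 15->8, 6->4, 4->2, 3->1
Step 2: d_i = R_x(i) - R_y(i); compute d_i^2.
  (3-3)^2=0, (8-6)^2=4, (7-7)^2=0, (2-5)^2=9, (5-8)^2=9, (1-4)^2=9, (4-2)^2=4, (6-1)^2=25
sum(d^2) = 60.
Step 3: rho = 1 - 6*60 / (8*(8^2 - 1)) = 1 - 360/504 = 0.285714.
Step 4: Under H0, t = rho * sqrt((n-2)/(1-rho^2)) = 0.7303 ~ t(6).
Step 5: Two-sided p-value from the t-distribution with 6 df = 0.492726.
Step 6: alpha = 0.05. fail to reject H0.

rho = 0.2857, p = 0.492726, fail to reject H0 at alpha = 0.05.


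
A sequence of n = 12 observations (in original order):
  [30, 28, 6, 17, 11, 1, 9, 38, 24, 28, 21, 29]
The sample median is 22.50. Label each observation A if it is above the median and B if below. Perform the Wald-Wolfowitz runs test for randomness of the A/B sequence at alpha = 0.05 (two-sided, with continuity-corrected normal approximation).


Step 1: Compute median = 22.50; label A = above, B = below.
Labels in order: AABBBBBAAABA  (n_A = 6, n_B = 6)
Step 2: Count runs R = 5.
Step 3: Under H0 (random ordering), E[R] = 2*n_A*n_B/(n_A+n_B) + 1 = 2*6*6/12 + 1 = 7.0000.
        Var[R] = 2*n_A*n_B*(2*n_A*n_B - n_A - n_B) / ((n_A+n_B)^2 * (n_A+n_B-1)) = 4320/1584 = 2.7273.
        SD[R] = 1.6514.
Step 4: Continuity-corrected z = (R + 0.5 - E[R]) / SD[R] = (5 + 0.5 - 7.0000) / 1.6514 = -0.9083.
Step 5: Two-sided p-value via normal approximation = 2*(1 - Phi(|z|)) = 0.363722.
Step 6: alpha = 0.05. fail to reject H0.

R = 5, z = -0.9083, p = 0.363722, fail to reject H0.


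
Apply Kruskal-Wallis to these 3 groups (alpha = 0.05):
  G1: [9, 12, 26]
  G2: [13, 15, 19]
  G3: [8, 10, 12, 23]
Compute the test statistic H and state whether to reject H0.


Step 1: Combine all N = 10 observations and assign midranks.
sorted (value, group, rank): (8,G3,1), (9,G1,2), (10,G3,3), (12,G1,4.5), (12,G3,4.5), (13,G2,6), (15,G2,7), (19,G2,8), (23,G3,9), (26,G1,10)
Step 2: Sum ranks within each group.
R_1 = 16.5 (n_1 = 3)
R_2 = 21 (n_2 = 3)
R_3 = 17.5 (n_3 = 4)
Step 3: H = 12/(N(N+1)) * sum(R_i^2/n_i) - 3(N+1)
     = 12/(10*11) * (16.5^2/3 + 21^2/3 + 17.5^2/4) - 3*11
     = 0.109091 * 314.312 - 33
     = 1.288636.
Step 4: Ties present; correction factor C = 1 - 6/(10^3 - 10) = 0.993939. Corrected H = 1.288636 / 0.993939 = 1.296494.
Step 5: Under H0, H ~ chi^2(2); p-value = 0.522962.
Step 6: alpha = 0.05. fail to reject H0.

H = 1.2965, df = 2, p = 0.522962, fail to reject H0.


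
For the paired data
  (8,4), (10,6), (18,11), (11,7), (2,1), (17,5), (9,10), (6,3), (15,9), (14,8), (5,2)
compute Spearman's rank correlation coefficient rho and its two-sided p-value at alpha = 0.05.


Step 1: Rank x and y separately (midranks; no ties here).
rank(x): 8->4, 10->6, 18->11, 11->7, 2->1, 17->10, 9->5, 6->3, 15->9, 14->8, 5->2
rank(y): 4->4, 6->6, 11->11, 7->7, 1->1, 5->5, 10->10, 3->3, 9->9, 8->8, 2->2
Step 2: d_i = R_x(i) - R_y(i); compute d_i^2.
  (4-4)^2=0, (6-6)^2=0, (11-11)^2=0, (7-7)^2=0, (1-1)^2=0, (10-5)^2=25, (5-10)^2=25, (3-3)^2=0, (9-9)^2=0, (8-8)^2=0, (2-2)^2=0
sum(d^2) = 50.
Step 3: rho = 1 - 6*50 / (11*(11^2 - 1)) = 1 - 300/1320 = 0.772727.
Step 4: Under H0, t = rho * sqrt((n-2)/(1-rho^2)) = 3.6522 ~ t(9).
Step 5: Two-sided p-value from the t-distribution with 9 df = 0.005299.
Step 6: alpha = 0.05. reject H0.

rho = 0.7727, p = 0.005299, reject H0 at alpha = 0.05.


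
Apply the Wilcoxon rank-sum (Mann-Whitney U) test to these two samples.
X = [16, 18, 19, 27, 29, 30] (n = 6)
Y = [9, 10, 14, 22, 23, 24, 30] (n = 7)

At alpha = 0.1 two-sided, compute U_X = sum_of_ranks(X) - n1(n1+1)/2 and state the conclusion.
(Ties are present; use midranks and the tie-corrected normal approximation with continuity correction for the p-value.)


Step 1: Combine and sort all 13 observations; assign midranks.
sorted (value, group): (9,Y), (10,Y), (14,Y), (16,X), (18,X), (19,X), (22,Y), (23,Y), (24,Y), (27,X), (29,X), (30,X), (30,Y)
ranks: 9->1, 10->2, 14->3, 16->4, 18->5, 19->6, 22->7, 23->8, 24->9, 27->10, 29->11, 30->12.5, 30->12.5
Step 2: Rank sum for X: R1 = 4 + 5 + 6 + 10 + 11 + 12.5 = 48.5.
Step 3: U_X = R1 - n1(n1+1)/2 = 48.5 - 6*7/2 = 48.5 - 21 = 27.5.
       U_Y = n1*n2 - U_X = 42 - 27.5 = 14.5.
Step 4: Ties are present, so use the tie-corrected normal approximation (with continuity correction) for the p-value.
Step 5: p-value = 0.390714; compare to alpha = 0.1. fail to reject H0.

U_X = 27.5, p = 0.390714, fail to reject H0 at alpha = 0.1.


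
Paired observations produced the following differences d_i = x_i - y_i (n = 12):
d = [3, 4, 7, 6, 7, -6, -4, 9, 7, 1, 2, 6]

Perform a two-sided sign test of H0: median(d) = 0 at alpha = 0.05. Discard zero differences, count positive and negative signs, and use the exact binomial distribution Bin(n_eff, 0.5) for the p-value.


Step 1: Discard zero differences. Original n = 12; n_eff = number of nonzero differences = 12.
Nonzero differences (with sign): +3, +4, +7, +6, +7, -6, -4, +9, +7, +1, +2, +6
Step 2: Count signs: positive = 10, negative = 2.
Step 3: Under H0: P(positive) = 0.5, so the number of positives S ~ Bin(12, 0.5).
Step 4: Two-sided exact p-value = sum of Bin(12,0.5) probabilities at or below the observed probability = 0.038574.
Step 5: alpha = 0.05. reject H0.

n_eff = 12, pos = 10, neg = 2, p = 0.038574, reject H0.


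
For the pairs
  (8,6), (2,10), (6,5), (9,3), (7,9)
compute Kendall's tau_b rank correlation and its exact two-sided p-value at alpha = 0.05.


Step 1: Enumerate the 10 unordered pairs (i,j) with i<j and classify each by sign(x_j-x_i) * sign(y_j-y_i).
  (1,2):dx=-6,dy=+4->D; (1,3):dx=-2,dy=-1->C; (1,4):dx=+1,dy=-3->D; (1,5):dx=-1,dy=+3->D
  (2,3):dx=+4,dy=-5->D; (2,4):dx=+7,dy=-7->D; (2,5):dx=+5,dy=-1->D; (3,4):dx=+3,dy=-2->D
  (3,5):dx=+1,dy=+4->C; (4,5):dx=-2,dy=+6->D
Step 2: C = 2, D = 8, total pairs = 10.
Step 3: tau = (C - D)/(n(n-1)/2) = (2 - 8)/10 = -0.600000.
Step 4: Exact two-sided p-value (enumerate n! = 120 permutations of y under H0): p = 0.233333.
Step 5: alpha = 0.05. fail to reject H0.

tau_b = -0.6000 (C=2, D=8), p = 0.233333, fail to reject H0.


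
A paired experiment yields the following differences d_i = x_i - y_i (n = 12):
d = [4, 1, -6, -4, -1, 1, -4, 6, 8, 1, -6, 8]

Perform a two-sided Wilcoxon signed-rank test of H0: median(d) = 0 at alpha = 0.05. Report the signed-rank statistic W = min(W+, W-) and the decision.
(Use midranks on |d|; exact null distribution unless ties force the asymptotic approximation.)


Step 1: Drop any zero differences (none here) and take |d_i|.
|d| = [4, 1, 6, 4, 1, 1, 4, 6, 8, 1, 6, 8]
Step 2: Midrank |d_i| (ties get averaged ranks).
ranks: |4|->6, |1|->2.5, |6|->9, |4|->6, |1|->2.5, |1|->2.5, |4|->6, |6|->9, |8|->11.5, |1|->2.5, |6|->9, |8|->11.5
Step 3: Attach original signs; sum ranks with positive sign and with negative sign.
W+ = 6 + 2.5 + 2.5 + 9 + 11.5 + 2.5 + 11.5 = 45.5
W- = 9 + 6 + 2.5 + 6 + 9 = 32.5
(Check: W+ + W- = 78 should equal n(n+1)/2 = 78.)
Step 4: Test statistic W = min(W+, W-) = 32.5.
Step 5: Ties in |d|, so use the tie-corrected normal approximation.
        E[W] = n(n+1)/4 = 12*13/4 = 39.
        Tie groups: |d|=1 (t=4), |d|=4 (t=3), |d|=6 (t=3), |d|=8 (t=2); sum(t^3 - t) = 114.
        Var[W] = n(n+1)(2n+1)/24 - sum(t^3-t)/48 = 3900/24 - 114/48 = 160.125.
        z = (W - E[W]) / sqrt(Var[W]) = (32.5 - 39) / 12.6541 = -0.5137.
        Two-sided p = 2*Phi(z) = 0.607483.
Step 6: alpha = 0.05. fail to reject H0.

W+ = 45.5, W- = 32.5, W = min = 32.5, p = 0.607483, fail to reject H0.


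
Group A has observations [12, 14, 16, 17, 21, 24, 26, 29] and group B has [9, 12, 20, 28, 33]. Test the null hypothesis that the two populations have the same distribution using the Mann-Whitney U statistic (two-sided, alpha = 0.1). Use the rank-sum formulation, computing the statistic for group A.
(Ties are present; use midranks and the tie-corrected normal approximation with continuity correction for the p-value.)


Step 1: Combine and sort all 13 observations; assign midranks.
sorted (value, group): (9,Y), (12,X), (12,Y), (14,X), (16,X), (17,X), (20,Y), (21,X), (24,X), (26,X), (28,Y), (29,X), (33,Y)
ranks: 9->1, 12->2.5, 12->2.5, 14->4, 16->5, 17->6, 20->7, 21->8, 24->9, 26->10, 28->11, 29->12, 33->13
Step 2: Rank sum for X: R1 = 2.5 + 4 + 5 + 6 + 8 + 9 + 10 + 12 = 56.5.
Step 3: U_X = R1 - n1(n1+1)/2 = 56.5 - 8*9/2 = 56.5 - 36 = 20.5.
       U_Y = n1*n2 - U_X = 40 - 20.5 = 19.5.
Step 4: Ties are present, so use the tie-corrected normal approximation (with continuity correction) for the p-value.
Step 5: p-value = 1.000000; compare to alpha = 0.1. fail to reject H0.

U_X = 20.5, p = 1.000000, fail to reject H0 at alpha = 0.1.


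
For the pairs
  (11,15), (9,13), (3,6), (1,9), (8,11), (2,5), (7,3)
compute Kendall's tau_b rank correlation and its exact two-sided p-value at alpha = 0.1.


Step 1: Enumerate the 21 unordered pairs (i,j) with i<j and classify each by sign(x_j-x_i) * sign(y_j-y_i).
  (1,2):dx=-2,dy=-2->C; (1,3):dx=-8,dy=-9->C; (1,4):dx=-10,dy=-6->C; (1,5):dx=-3,dy=-4->C
  (1,6):dx=-9,dy=-10->C; (1,7):dx=-4,dy=-12->C; (2,3):dx=-6,dy=-7->C; (2,4):dx=-8,dy=-4->C
  (2,5):dx=-1,dy=-2->C; (2,6):dx=-7,dy=-8->C; (2,7):dx=-2,dy=-10->C; (3,4):dx=-2,dy=+3->D
  (3,5):dx=+5,dy=+5->C; (3,6):dx=-1,dy=-1->C; (3,7):dx=+4,dy=-3->D; (4,5):dx=+7,dy=+2->C
  (4,6):dx=+1,dy=-4->D; (4,7):dx=+6,dy=-6->D; (5,6):dx=-6,dy=-6->C; (5,7):dx=-1,dy=-8->C
  (6,7):dx=+5,dy=-2->D
Step 2: C = 16, D = 5, total pairs = 21.
Step 3: tau = (C - D)/(n(n-1)/2) = (16 - 5)/21 = 0.523810.
Step 4: Exact two-sided p-value (enumerate n! = 5040 permutations of y under H0): p = 0.136111.
Step 5: alpha = 0.1. fail to reject H0.

tau_b = 0.5238 (C=16, D=5), p = 0.136111, fail to reject H0.


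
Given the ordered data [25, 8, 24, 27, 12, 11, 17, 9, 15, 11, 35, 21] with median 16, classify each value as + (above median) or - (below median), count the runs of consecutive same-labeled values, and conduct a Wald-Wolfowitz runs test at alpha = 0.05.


Step 1: Compute median = 16; label A = above, B = below.
Labels in order: ABAABBABBBAA  (n_A = 6, n_B = 6)
Step 2: Count runs R = 7.
Step 3: Under H0 (random ordering), E[R] = 2*n_A*n_B/(n_A+n_B) + 1 = 2*6*6/12 + 1 = 7.0000.
        Var[R] = 2*n_A*n_B*(2*n_A*n_B - n_A - n_B) / ((n_A+n_B)^2 * (n_A+n_B-1)) = 4320/1584 = 2.7273.
        SD[R] = 1.6514.
Step 4: R = E[R], so z = 0 with no continuity correction.
Step 5: Two-sided p-value via normal approximation = 2*(1 - Phi(|z|)) = 1.000000.
Step 6: alpha = 0.05. fail to reject H0.

R = 7, z = 0.0000, p = 1.000000, fail to reject H0.


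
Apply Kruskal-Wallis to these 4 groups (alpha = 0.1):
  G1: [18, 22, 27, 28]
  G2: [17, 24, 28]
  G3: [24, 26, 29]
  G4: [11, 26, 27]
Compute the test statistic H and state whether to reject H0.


Step 1: Combine all N = 13 observations and assign midranks.
sorted (value, group, rank): (11,G4,1), (17,G2,2), (18,G1,3), (22,G1,4), (24,G2,5.5), (24,G3,5.5), (26,G3,7.5), (26,G4,7.5), (27,G1,9.5), (27,G4,9.5), (28,G1,11.5), (28,G2,11.5), (29,G3,13)
Step 2: Sum ranks within each group.
R_1 = 28 (n_1 = 4)
R_2 = 19 (n_2 = 3)
R_3 = 26 (n_3 = 3)
R_4 = 18 (n_4 = 3)
Step 3: H = 12/(N(N+1)) * sum(R_i^2/n_i) - 3(N+1)
     = 12/(13*14) * (28^2/4 + 19^2/3 + 26^2/3 + 18^2/3) - 3*14
     = 0.065934 * 649.667 - 42
     = 0.835165.
Step 4: Ties present; correction factor C = 1 - 24/(13^3 - 13) = 0.989011. Corrected H = 0.835165 / 0.989011 = 0.844444.
Step 5: Under H0, H ~ chi^2(3); p-value = 0.838810.
Step 6: alpha = 0.1. fail to reject H0.

H = 0.8444, df = 3, p = 0.838810, fail to reject H0.


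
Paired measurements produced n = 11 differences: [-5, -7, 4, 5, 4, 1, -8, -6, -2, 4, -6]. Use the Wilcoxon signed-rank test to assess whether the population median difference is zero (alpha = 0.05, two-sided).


Step 1: Drop any zero differences (none here) and take |d_i|.
|d| = [5, 7, 4, 5, 4, 1, 8, 6, 2, 4, 6]
Step 2: Midrank |d_i| (ties get averaged ranks).
ranks: |5|->6.5, |7|->10, |4|->4, |5|->6.5, |4|->4, |1|->1, |8|->11, |6|->8.5, |2|->2, |4|->4, |6|->8.5
Step 3: Attach original signs; sum ranks with positive sign and with negative sign.
W+ = 4 + 6.5 + 4 + 1 + 4 = 19.5
W- = 6.5 + 10 + 11 + 8.5 + 2 + 8.5 = 46.5
(Check: W+ + W- = 66 should equal n(n+1)/2 = 66.)
Step 4: Test statistic W = min(W+, W-) = 19.5.
Step 5: Ties in |d|, so use the tie-corrected normal approximation.
        E[W] = n(n+1)/4 = 11*12/4 = 33.
        Tie groups: |d|=4 (t=3), |d|=5 (t=2), |d|=6 (t=2); sum(t^3 - t) = 36.
        Var[W] = n(n+1)(2n+1)/24 - sum(t^3-t)/48 = 3036/24 - 36/48 = 125.75.
        z = (W - E[W]) / sqrt(Var[W]) = (19.5 - 33) / 11.2138 = -1.2039.
        Two-sided p = 2*Phi(z) = 0.228640.
Step 6: alpha = 0.05. fail to reject H0.

W+ = 19.5, W- = 46.5, W = min = 19.5, p = 0.228640, fail to reject H0.
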